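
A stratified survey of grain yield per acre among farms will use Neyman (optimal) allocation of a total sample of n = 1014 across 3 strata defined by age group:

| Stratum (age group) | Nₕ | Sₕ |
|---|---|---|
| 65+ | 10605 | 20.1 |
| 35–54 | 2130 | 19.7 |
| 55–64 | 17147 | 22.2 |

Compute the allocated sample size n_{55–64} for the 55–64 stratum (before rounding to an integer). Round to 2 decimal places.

607.11

Neyman allocation: nₕ = n·NₕSₕ / Σⱼ NⱼSⱼ.
Σ NⱼSⱼ = 10605·20.1 + 2130·19.7 + 17147·22.2 = 635784.9.
n_{55–64} = 1014·17147·22.2 / 635784.9 = 607.11.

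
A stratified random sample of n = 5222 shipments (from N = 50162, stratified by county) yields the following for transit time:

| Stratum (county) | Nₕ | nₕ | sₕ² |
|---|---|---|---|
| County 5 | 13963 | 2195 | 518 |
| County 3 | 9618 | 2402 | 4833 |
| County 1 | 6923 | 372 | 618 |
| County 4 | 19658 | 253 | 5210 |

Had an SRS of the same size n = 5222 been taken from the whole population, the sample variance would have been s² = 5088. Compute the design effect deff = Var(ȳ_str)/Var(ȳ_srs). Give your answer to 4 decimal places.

Var(ȳ_str) = Σ Wₕ²(1−fₕ)sₕ²/nₕ with Wₕ = Nₕ/50162:
  County 5: (13963/50162)²·(1−2195/13963)·518/2195 = 0.015410862
  County 3: (9618/50162)²·(1−2402/9618)·4833/2402 = 0.055497753
  County 1: (6923/50162)²·(1−372/6923)·618/372 = 0.02994317
  County 4: (19658/50162)²·(1−253/19658)·5210/253 = 3.1219108
  → Var(ȳ_str) = 3.2227626.
Var(ȳ_srs) = (1 − 5222/50162)·5088/5222 = 0.87290797.
deff = 3.2227626 / 0.87290797 = 3.6920.

3.6920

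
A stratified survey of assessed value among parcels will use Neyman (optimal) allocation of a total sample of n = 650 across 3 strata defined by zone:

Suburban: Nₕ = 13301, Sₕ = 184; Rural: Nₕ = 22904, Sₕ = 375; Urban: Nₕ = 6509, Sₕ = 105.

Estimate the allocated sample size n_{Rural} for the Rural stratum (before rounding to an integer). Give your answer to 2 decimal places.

Neyman allocation: nₕ = n·NₕSₕ / Σⱼ NⱼSⱼ.
Σ NⱼSⱼ = 13301·184 + 22904·375 + 6509·105 = 1.1719829 × 10^7.
n_{Rural} = 650·22904·375 / (1.1719829 × 10^7) = 476.36.

476.36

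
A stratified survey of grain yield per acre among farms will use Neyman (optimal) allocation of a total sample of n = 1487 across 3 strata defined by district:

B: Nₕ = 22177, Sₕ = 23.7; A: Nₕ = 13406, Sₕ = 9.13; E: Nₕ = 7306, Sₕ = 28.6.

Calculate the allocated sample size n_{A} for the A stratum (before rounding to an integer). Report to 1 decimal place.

Neyman allocation: nₕ = n·NₕSₕ / Σⱼ NⱼSⱼ.
Σ NⱼSⱼ = 22177·23.7 + 13406·9.13 + 7306·28.6 = 856943.28.
n_{A} = 1487·13406·9.13 / 856943.28 = 212.4.

212.4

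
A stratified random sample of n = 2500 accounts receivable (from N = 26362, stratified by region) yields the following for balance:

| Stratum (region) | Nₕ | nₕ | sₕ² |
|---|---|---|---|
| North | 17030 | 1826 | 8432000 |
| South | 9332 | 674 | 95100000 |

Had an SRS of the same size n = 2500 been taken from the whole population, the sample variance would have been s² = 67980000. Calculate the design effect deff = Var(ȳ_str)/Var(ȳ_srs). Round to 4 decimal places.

0.7364

Var(ȳ_str) = Σ Wₕ²(1−fₕ)sₕ²/nₕ with Wₕ = Nₕ/26362:
  North: (17030/26362)²·(1−1826/17030)·8432000/1826 = 1720.4641
  South: (9332/26362)²·(1−674/9332)·95100000/674 = 16404.244
  → Var(ȳ_str) = 18124.708.
Var(ȳ_srs) = (1 − 2500/26362)·67980000/2500 = 24613.288.
deff = 18124.708 / 24613.288 = 0.7364.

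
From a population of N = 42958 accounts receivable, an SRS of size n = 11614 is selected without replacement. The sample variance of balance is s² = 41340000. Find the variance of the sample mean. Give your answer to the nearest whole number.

2597

Under SRS without replacement, Var(ȳ) = (1 − f)·s²/n with f = n/N = 11614/42958 = 0.27035709.
Var(ȳ) = (1 − 0.27035709)·41340000/11614 = 0.72964291·3559.4972 = 2597.1619.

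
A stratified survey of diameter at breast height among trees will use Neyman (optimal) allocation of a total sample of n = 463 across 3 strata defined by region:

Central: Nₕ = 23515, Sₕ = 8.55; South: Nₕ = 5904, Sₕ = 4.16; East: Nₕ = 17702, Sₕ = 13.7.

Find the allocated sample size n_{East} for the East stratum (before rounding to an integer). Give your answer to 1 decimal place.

239.9

Neyman allocation: nₕ = n·NₕSₕ / Σⱼ NⱼSⱼ.
Σ NⱼSⱼ = 23515·8.55 + 5904·4.16 + 17702·13.7 = 468131.29.
n_{East} = 463·17702·13.7 / 468131.29 = 239.9.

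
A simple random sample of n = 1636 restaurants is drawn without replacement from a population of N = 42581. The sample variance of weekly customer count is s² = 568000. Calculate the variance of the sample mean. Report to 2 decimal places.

Under SRS without replacement, Var(ȳ) = (1 − f)·s²/n with f = n/N = 1636/42581 = 0.03842089.
Var(ȳ) = (1 − 0.03842089)·568000/1636 = 0.96157911·347.18826 = 333.84898.

333.85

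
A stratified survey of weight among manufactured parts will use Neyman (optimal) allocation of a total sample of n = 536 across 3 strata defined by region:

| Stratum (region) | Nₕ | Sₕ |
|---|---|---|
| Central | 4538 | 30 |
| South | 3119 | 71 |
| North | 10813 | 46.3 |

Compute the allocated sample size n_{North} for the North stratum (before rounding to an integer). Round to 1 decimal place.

312.7

Neyman allocation: nₕ = n·NₕSₕ / Σⱼ NⱼSⱼ.
Σ NⱼSⱼ = 4538·30 + 3119·71 + 10813·46.3 = 858230.9.
n_{North} = 536·10813·46.3 / 858230.9 = 312.7.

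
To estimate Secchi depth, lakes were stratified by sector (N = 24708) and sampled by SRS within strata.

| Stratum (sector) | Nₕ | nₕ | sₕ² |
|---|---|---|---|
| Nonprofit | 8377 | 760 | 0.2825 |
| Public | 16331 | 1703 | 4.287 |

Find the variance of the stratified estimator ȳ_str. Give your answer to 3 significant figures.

0.00102

Var(ȳ_str) = Σₕ Wₕ²(1 − fₕ)sₕ²/nₕ with Wₕ = Nₕ/N, N = 24708.
Nonprofit: Wₕ = 0.33903999; term = 0.33903999²·(1 − 0.09072460)·0.2825/760 = 3.8850995 × 10^-5.
Public: Wₕ = 0.66096001; term = 0.66096001²·(1 − 0.10428020)·4.287/1703 = 9.8505704 × 10^-4.
Sum = 0.001023908.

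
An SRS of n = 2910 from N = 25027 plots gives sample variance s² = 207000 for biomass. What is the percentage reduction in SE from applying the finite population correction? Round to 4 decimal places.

f = n/N = 2910/25027 = 0.11627442.
SE_no-fpc = √(s²/n) = 8.4340987; SE_fpc = √((1−f)s²/n) = 7.9286161.
Ratio = √(1−f) = 0.94006679. Reduction = 100·(1 − 0.94006679) = 5.9933%.

5.9933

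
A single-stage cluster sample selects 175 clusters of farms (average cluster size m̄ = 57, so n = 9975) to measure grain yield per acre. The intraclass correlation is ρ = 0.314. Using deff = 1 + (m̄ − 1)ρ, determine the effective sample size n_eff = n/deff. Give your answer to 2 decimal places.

536.75

deff = 1 + (57 − 1)·0.314 = 1 + 17.584 = 18.584.
n_eff = 9975 / 18.584 = 536.75.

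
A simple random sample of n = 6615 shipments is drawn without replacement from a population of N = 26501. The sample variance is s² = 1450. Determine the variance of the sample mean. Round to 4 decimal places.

0.1645

Under SRS without replacement, Var(ȳ) = (1 − f)·s²/n with f = n/N = 6615/26501 = 0.24961322.
Var(ȳ) = (1 − 0.24961322)·1450/6615 = 0.75038678·0.21919879 = 0.16448387.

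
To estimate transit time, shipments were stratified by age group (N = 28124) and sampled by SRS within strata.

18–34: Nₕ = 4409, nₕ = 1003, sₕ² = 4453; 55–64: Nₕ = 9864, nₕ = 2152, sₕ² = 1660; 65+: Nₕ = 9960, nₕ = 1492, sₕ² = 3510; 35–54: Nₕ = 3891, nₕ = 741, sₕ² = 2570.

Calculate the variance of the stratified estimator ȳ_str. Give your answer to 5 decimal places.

0.46308

Var(ȳ_str) = Σₕ Wₕ²(1 − fₕ)sₕ²/nₕ with Wₕ = Nₕ/N, N = 28124.
18–34: Wₕ = 0.15677002; term = 0.15677002²·(1 − 0.22748923)·4453/1003 = 0.084291217.
55–64: Wₕ = 0.35073247; term = 0.35073247²·(1 − 0.21816707)·1660/2152 = 0.074187669.
65+: Wₕ = 0.35414593; term = 0.35414593²·(1 − 0.14979920)·3510/1492 = 0.25085589.
35–54: Wₕ = 0.13835159; term = 0.13835159²·(1 − 0.19043948)·2570/741 = 0.053744314.
Sum = 0.46307909.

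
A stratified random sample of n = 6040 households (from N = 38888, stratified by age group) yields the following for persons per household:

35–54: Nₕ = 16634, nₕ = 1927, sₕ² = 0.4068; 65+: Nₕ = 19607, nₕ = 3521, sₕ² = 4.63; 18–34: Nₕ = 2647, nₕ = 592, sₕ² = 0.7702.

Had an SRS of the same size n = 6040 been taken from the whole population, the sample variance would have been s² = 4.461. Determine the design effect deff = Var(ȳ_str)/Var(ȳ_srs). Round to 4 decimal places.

0.5018

Var(ȳ_str) = Σ Wₕ²(1−fₕ)sₕ²/nₕ with Wₕ = Nₕ/38888:
  35–54: (16634/38888)²·(1−1927/16634)·0.4068/1927 = 3.414985 × 10^-5
  65+: (19607/38888)²·(1−3521/19607)·4.63/3521 = 2.7424768 × 10^-4
  18–34: (2647/38888)²·(1−592/2647)·0.7702/592 = 4.6796822 × 10^-6
  → Var(ȳ_str) = 3.1307721 × 10^-4.
Var(ȳ_srs) = (1 − 6040/38888)·4.461/6040 = 6.2386211 × 10^-4.
deff = (3.1307721 × 10^-4) / (6.2386211 × 10^-4) = 0.5018.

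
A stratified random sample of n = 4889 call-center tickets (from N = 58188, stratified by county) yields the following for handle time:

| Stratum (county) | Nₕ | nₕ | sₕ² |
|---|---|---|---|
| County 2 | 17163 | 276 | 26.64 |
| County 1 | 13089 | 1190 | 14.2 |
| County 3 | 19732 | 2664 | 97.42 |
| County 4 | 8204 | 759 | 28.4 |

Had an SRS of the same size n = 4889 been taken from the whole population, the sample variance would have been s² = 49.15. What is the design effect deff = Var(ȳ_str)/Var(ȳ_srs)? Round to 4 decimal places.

1.4252

Var(ȳ_str) = Σ Wₕ²(1−fₕ)sₕ²/nₕ with Wₕ = Nₕ/58188:
  County 2: (17163/58188)²·(1−276/17163)·26.64/276 = 0.0082623575
  County 1: (13089/58188)²·(1−1190/13089)·14.2/1190 = 5.4889776 × 10^-4
  County 3: (19732/58188)²·(1−2664/19732)·97.42/2664 = 0.0036374814
  County 4: (8204/58188)²·(1−759/8204)·28.4/759 = 6.7499423 × 10^-4
  → Var(ȳ_str) = 0.013123731.
Var(ȳ_srs) = (1 − 4889/58188)·49.15/4889 = 0.0092085047.
deff = 0.013123731 / 0.0092085047 = 1.4252.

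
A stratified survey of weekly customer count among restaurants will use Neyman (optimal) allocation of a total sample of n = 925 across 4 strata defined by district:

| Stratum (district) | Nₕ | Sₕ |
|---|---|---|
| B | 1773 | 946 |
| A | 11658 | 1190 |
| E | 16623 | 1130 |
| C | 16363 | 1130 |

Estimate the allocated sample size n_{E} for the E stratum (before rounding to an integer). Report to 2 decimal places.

Neyman allocation: nₕ = n·NₕSₕ / Σⱼ NⱼSⱼ.
Σ NⱼSⱼ = 1773·946 + 11658·1190 + 16623·1130 + 16363·1130 = 5.2824458 × 10^7.
n_{E} = 925·16623·1130 / (5.2824458 × 10^7) = 328.92.

328.92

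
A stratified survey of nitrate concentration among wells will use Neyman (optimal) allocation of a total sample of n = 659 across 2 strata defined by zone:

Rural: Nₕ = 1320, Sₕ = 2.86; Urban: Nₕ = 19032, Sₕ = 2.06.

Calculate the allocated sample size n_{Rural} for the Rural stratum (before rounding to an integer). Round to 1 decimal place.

57.9

Neyman allocation: nₕ = n·NₕSₕ / Σⱼ NⱼSⱼ.
Σ NⱼSⱼ = 1320·2.86 + 19032·2.06 = 42981.12.
n_{Rural} = 659·1320·2.86 / 42981.12 = 57.9.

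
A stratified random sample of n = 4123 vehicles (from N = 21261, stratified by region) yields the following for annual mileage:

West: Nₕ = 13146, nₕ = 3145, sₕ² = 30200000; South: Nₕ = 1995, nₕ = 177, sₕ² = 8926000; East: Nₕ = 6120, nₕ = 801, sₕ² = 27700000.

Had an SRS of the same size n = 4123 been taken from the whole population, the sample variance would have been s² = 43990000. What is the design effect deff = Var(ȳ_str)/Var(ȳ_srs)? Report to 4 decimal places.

0.6614

Var(ȳ_str) = Σ Wₕ²(1−fₕ)sₕ²/nₕ with Wₕ = Nₕ/21261:
  West: (13146/21261)²·(1−3145/13146)·30200000/3145 = 2792.9038
  South: (1995/21261)²·(1−177/1995)·8926000/177 = 404.62529
  East: (6120/21261)²·(1−801/6120)·27700000/801 = 2490.3552
  → Var(ȳ_str) = 5687.8843.
Var(ȳ_srs) = (1 − 4123/21261)·43990000/4123 = 8600.3689.
deff = 5687.8843 / 8600.3689 = 0.6614.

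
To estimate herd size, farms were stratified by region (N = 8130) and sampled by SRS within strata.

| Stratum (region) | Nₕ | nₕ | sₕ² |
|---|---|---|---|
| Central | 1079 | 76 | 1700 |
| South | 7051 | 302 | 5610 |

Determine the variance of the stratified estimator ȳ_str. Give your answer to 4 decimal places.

13.7404

Var(ȳ_str) = Σₕ Wₕ²(1 − fₕ)sₕ²/nₕ with Wₕ = Nₕ/N, N = 8130.
Central: Wₕ = 0.13271833; term = 0.13271833²·(1 − 0.07043559)·1700/76 = 0.36624914.
South: Wₕ = 0.86728167; term = 0.86728167²·(1 − 0.04283080)·5610/302 = 13.374112.
Sum = 13.740361.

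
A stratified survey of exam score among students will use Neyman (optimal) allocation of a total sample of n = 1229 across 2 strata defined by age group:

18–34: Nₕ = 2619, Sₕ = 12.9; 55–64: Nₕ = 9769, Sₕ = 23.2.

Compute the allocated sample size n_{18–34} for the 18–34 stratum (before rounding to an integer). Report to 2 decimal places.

159.44

Neyman allocation: nₕ = n·NₕSₕ / Σⱼ NⱼSⱼ.
Σ NⱼSⱼ = 2619·12.9 + 9769·23.2 = 260425.9.
n_{18–34} = 1229·2619·12.9 / 260425.9 = 159.44.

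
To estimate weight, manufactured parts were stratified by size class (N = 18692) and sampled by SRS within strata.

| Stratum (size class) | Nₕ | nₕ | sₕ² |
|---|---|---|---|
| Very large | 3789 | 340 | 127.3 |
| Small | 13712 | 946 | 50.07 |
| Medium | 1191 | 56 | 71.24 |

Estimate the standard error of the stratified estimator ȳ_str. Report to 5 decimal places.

0.21317

Var(ȳ_str) = Σₕ Wₕ²(1 − fₕ)sₕ²/nₕ with Wₕ = Nₕ/N, N = 18692.
Very large: Wₕ = 0.20270704; term = 0.20270704²·(1 − 0.08973344)·127.3/340 = 0.014004117.
Small: Wₕ = 0.73357586; term = 0.73357586²·(1 − 0.06899067)·50.07/946 = 0.026517377.
Medium: Wₕ = 0.06371710; term = 0.06371710²·(1 − 0.04701931)·71.24/56 = 0.0049218907.
Sum = 0.045443385.
SE = √(0.045443385) = 0.21317.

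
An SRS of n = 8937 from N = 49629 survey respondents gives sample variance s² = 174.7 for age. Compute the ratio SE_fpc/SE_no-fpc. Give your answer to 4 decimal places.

f = n/N = 8937/49629 = 0.18007617.
SE_no-fpc = √(s²/n) = 0.13981397; SE_fpc = √((1−f)s²/n) = 0.12660106.
Ratio = √(1−f) = 0.90549646.

0.9055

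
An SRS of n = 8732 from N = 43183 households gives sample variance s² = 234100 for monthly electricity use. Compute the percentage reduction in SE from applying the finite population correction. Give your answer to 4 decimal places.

f = n/N = 8732/43183 = 0.20220920.
SE_no-fpc = √(s²/n) = 5.177783; SE_fpc = √((1−f)s²/n) = 4.624751.
Ratio = √(1−f) = 0.89319136. Reduction = 100·(1 − 0.89319136) = 10.6809%.

10.6809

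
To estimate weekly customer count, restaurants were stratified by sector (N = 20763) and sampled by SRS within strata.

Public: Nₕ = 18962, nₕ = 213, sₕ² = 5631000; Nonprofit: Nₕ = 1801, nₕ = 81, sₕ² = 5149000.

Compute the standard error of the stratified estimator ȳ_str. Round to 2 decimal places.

149.19

Var(ȳ_str) = Σₕ Wₕ²(1 − fₕ)sₕ²/nₕ with Wₕ = Nₕ/N, N = 20763.
Public: Wₕ = 0.91325916; term = 0.91325916²·(1 − 0.01123299)·5631000/213 = 21801.58.
Nonprofit: Wₕ = 0.08674084; term = 0.08674084²·(1 − 0.04497501)·5149000/81 = 456.77237.
Sum = 22258.352.
SE = √(22258.352) = 149.19.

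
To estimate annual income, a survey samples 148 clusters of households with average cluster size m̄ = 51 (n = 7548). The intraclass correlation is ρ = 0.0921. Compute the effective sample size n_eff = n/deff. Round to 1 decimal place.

1346.7

deff = 1 + (51 − 1)·0.0921 = 1 + 4.605 = 5.605.
n_eff = 7548 / 5.605 = 1346.7.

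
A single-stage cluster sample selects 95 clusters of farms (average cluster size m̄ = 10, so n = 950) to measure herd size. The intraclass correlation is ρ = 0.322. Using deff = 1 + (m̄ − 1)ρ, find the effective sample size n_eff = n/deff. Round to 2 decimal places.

deff = 1 + (10 − 1)·0.322 = 1 + 2.898 = 3.898.
n_eff = 950 / 3.898 = 243.71.

243.71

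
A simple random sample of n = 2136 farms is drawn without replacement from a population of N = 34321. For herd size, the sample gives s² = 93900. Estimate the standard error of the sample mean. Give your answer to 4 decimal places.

6.4206

Under SRS without replacement, Var(ȳ) = (1 − f)·s²/n with f = n/N = 2136/34321 = 0.06223595.
Var(ȳ) = (1 − 0.06223595)·93900/2136 = 0.93776405·43.960674 = 41.22474.
SE(ȳ) = √(41.22474) = 6.4206.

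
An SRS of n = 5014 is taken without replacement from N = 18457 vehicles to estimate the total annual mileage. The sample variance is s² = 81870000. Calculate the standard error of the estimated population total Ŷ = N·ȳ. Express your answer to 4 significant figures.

Var(Ŷ) = N²·Var(ȳ) = N²·(1 − n/N)·s²/n.
f = 5014/18457 = 0.27165845; Var(ȳ) = 0.72834155·81870000/5014 = 11892.565.
Var(Ŷ) = 18457² · 11892.565 = 4.0513313 × 10^12.
SE(Ŷ) = √(4.0513313 × 10^12) = 2.013 × 10^6.

2.013 × 10^6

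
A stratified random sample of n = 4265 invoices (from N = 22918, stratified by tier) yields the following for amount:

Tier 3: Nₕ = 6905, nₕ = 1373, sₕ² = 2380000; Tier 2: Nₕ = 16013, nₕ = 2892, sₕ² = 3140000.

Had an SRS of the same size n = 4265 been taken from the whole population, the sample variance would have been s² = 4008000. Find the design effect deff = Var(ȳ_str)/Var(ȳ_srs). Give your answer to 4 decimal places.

0.7327

Var(ȳ_str) = Σ Wₕ²(1−fₕ)sₕ²/nₕ with Wₕ = Nₕ/22918:
  Tier 3: (6905/22918)²·(1−1373/6905)·2380000/1373 = 126.06625
  Tier 2: (16013/22918)²·(1−2892/16013)·3140000/2892 = 434.32774
  → Var(ȳ_str) = 560.39399.
Var(ȳ_srs) = (1 − 4265/22918)·4008000/4265 = 764.85772.
deff = 560.39399 / 764.85772 = 0.7327.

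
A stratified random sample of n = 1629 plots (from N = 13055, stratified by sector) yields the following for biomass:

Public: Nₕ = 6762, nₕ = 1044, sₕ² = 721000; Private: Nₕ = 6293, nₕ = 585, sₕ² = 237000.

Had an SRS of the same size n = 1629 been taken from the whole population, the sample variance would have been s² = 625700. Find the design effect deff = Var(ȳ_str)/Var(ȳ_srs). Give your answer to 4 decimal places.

0.7200

Var(ȳ_str) = Σ Wₕ²(1−fₕ)sₕ²/nₕ with Wₕ = Nₕ/13055:
  Public: (6762/13055)²·(1−1044/6762)·721000/1044 = 156.67523
  Private: (6293/13055)²·(1−585/6293)·237000/585 = 85.384772
  → Var(ȳ_str) = 242.06.
Var(ȳ_srs) = (1 − 1629/13055)·625700/1629 = 336.17268.
deff = 242.06 / 336.17268 = 0.7200.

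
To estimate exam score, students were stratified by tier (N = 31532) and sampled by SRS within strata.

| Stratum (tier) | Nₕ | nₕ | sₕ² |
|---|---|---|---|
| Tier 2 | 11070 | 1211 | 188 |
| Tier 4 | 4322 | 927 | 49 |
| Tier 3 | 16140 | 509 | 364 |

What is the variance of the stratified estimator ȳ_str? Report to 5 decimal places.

Var(ȳ_str) = Σₕ Wₕ²(1 − fₕ)sₕ²/nₕ with Wₕ = Nₕ/N, N = 31532.
Tier 2: Wₕ = 0.35107193; term = 0.35107193²·(1 − 0.10939476)·188/1211 = 0.017040846.
Tier 4: Wₕ = 0.13706711; term = 0.13706711²·(1 − 0.21448404)·49/927 = 7.8007768 × 10^-4.
Tier 3: Wₕ = 0.51186097; term = 0.51186097²·(1 − 0.03153656)·364/509 = 0.1814558.
Sum = 0.19927672.

0.19928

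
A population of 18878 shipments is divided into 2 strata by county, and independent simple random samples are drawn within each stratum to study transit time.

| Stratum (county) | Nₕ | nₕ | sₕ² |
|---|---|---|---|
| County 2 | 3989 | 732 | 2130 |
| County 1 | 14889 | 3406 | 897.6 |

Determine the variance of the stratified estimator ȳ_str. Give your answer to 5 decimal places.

Var(ȳ_str) = Σₕ Wₕ²(1 − fₕ)sₕ²/nₕ with Wₕ = Nₕ/N, N = 18878.
County 2: Wₕ = 0.21130416; term = 0.21130416²·(1 − 0.18350464)·2130/732 = 0.10608118.
County 1: Wₕ = 0.78869584; term = 0.78869584²·(1 − 0.22875949)·897.6/3406 = 0.12642912.
Sum = 0.2325103.

0.23251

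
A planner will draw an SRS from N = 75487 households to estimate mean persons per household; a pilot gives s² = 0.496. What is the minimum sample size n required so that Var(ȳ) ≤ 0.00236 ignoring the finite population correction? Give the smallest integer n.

211

Without fpc, n₀ = s²/D = 0.496/0.00236 = 210.1695.
Rounding up, n = 211.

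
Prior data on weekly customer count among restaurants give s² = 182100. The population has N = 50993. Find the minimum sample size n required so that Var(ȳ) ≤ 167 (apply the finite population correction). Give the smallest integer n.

1068

Without fpc, n₀ = s²/D = 182100/167 = 1090.4192.
With fpc, (1 − n/N)·s²/n ≤ D requires n ≥ n₀/(1 + n₀/N) = 1090.4192/(1 + 1090.4192/50993) = 1067.5902.
Rounding up, n = 1068.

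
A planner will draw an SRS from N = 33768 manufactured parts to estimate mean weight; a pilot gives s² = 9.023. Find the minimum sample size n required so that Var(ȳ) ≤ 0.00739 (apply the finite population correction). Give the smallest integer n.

Without fpc, n₀ = s²/D = 9.023/0.00739 = 1220.9743.
With fpc, (1 − n/N)·s²/n ≤ D requires n ≥ n₀/(1 + n₀/N) = 1220.9743/(1 + 1220.9743/33768) = 1178.3672.
Rounding up, n = 1179.

1179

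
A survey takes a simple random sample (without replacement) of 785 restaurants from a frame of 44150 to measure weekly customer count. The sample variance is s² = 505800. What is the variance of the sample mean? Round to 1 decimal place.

632.9

Under SRS without replacement, Var(ȳ) = (1 − f)·s²/n with f = n/N = 785/44150 = 0.01778029.
Var(ȳ) = (1 − 0.01778029)·505800/785 = 0.98221971·644.33121 = 632.87481.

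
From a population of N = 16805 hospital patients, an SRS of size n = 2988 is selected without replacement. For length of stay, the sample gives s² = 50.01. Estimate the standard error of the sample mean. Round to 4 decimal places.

0.1173

Under SRS without replacement, Var(ȳ) = (1 − f)·s²/n with f = n/N = 2988/16805 = 0.17780422.
Var(ȳ) = (1 − 0.17780422)·50.01/2988 = 0.82219578·0.016736948 = 0.013761048.
SE(ȳ) = √(0.013761048) = 0.1173.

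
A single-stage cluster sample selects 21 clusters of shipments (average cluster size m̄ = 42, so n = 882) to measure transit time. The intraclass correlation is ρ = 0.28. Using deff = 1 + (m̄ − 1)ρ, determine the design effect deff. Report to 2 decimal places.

deff = 1 + (42 − 1)·0.28 = 1 + 11.48 = 12.48.

12.48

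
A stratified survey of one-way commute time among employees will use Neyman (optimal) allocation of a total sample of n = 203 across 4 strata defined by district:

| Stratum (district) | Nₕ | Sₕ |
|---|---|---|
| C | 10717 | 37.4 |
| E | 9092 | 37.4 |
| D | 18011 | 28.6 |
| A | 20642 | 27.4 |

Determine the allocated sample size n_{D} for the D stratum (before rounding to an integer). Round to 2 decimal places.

57.41

Neyman allocation: nₕ = n·NₕSₕ / Σⱼ NⱼSⱼ.
Σ NⱼSⱼ = 10717·37.4 + 9092·37.4 + 18011·28.6 + 20642·27.4 = 1.821562 × 10^6.
n_{D} = 203·18011·28.6 / (1.821562 × 10^6) = 57.41.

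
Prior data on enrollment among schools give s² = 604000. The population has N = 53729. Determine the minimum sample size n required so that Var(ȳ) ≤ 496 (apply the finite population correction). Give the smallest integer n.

Without fpc, n₀ = s²/D = 604000/496 = 1217.7419.
With fpc, (1 − n/N)·s²/n ≤ D requires n ≥ n₀/(1 + n₀/N) = 1217.7419/(1 + 1217.7419/53729) = 1190.7540.
Rounding up, n = 1191.

1191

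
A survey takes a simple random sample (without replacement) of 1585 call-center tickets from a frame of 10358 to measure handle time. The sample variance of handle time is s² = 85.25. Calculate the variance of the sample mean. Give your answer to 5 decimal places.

Under SRS without replacement, Var(ȳ) = (1 − f)·s²/n with f = n/N = 1585/10358 = 0.15302182.
Var(ȳ) = (1 − 0.15302182)·85.25/1585 = 0.84697818·0.053785489 = 0.045555136.

0.04556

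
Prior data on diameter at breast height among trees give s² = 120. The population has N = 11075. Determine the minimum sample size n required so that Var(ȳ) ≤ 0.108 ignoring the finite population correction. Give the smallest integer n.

Without fpc, n₀ = s²/D = 120/0.108 = 1111.1111.
Rounding up, n = 1112.

1112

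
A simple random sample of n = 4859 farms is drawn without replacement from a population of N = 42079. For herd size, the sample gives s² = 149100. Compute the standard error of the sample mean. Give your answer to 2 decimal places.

5.21

Under SRS without replacement, Var(ȳ) = (1 − f)·s²/n with f = n/N = 4859/42079 = 0.11547328.
Var(ȳ) = (1 − 0.11547328)·149100/4859 = 0.88452672·30.685326 = 27.141991.
SE(ȳ) = √(27.141991) = 5.21.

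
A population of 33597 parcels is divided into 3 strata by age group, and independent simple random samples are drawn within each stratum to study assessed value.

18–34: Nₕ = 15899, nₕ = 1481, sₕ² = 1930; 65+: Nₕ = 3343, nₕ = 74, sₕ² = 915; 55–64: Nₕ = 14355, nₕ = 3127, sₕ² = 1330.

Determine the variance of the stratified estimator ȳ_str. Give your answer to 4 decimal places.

0.4451

Var(ȳ_str) = Σₕ Wₕ²(1 − fₕ)sₕ²/nₕ with Wₕ = Nₕ/N, N = 33597.
18–34: Wₕ = 0.47322678; term = 0.47322678²·(1 − 0.09315051)·1930/1481 = 0.26465255.
65+: Wₕ = 0.09950293; term = 0.09950293²·(1 − 0.02213581)·915/74 = 0.11971255.
55–64: Wₕ = 0.42727029; term = 0.42727029²·(1 − 0.21783351)·1330/3127 = 0.060733507.
Sum = 0.44509861.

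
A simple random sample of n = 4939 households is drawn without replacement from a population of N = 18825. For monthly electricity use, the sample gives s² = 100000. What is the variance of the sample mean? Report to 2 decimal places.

Under SRS without replacement, Var(ȳ) = (1 − f)·s²/n with f = n/N = 4939/18825 = 0.26236388.
Var(ȳ) = (1 − 0.26236388)·100000/4939 = 0.73763612·20.247014 = 14.934929.

14.93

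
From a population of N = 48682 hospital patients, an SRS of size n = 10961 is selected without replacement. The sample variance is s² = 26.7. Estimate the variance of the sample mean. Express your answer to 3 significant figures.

Under SRS without replacement, Var(ȳ) = (1 − f)·s²/n with f = n/N = 10961/48682 = 0.22515509.
Var(ȳ) = (1 − 0.22515509)·26.7/10961 = 0.77484491·0.0024359091 = 0.0018874518.

0.00189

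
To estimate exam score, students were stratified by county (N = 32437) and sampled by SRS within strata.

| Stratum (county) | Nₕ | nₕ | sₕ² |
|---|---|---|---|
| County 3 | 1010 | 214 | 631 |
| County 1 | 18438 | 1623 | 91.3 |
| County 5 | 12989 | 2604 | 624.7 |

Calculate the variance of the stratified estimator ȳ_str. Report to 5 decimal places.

Var(ȳ_str) = Σₕ Wₕ²(1 − fₕ)sₕ²/nₕ with Wₕ = Nₕ/N, N = 32437.
County 3: Wₕ = 0.03113728; term = 0.03113728²·(1 − 0.21188119)·631/214 = 0.0022530388.
County 1: Wₕ = 0.56842495; term = 0.56842495²·(1 − 0.08802473)·91.3/1623 = 0.01657607.
County 5: Wₕ = 0.40043777; term = 0.40043777²·(1 − 0.20047733)·624.7/2604 = 0.030756108.
Sum = 0.049585217.

0.04959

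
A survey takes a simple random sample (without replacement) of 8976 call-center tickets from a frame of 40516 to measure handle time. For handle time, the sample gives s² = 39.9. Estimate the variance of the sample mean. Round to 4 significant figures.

0.003460

Under SRS without replacement, Var(ȳ) = (1 − f)·s²/n with f = n/N = 8976/40516 = 0.22154211.
Var(ȳ) = (1 − 0.22154211)·39.9/8976 = 0.77845789·0.0044451872 = 0.003460391.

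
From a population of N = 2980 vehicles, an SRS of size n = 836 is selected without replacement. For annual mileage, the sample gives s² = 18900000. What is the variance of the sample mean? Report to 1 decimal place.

Under SRS without replacement, Var(ȳ) = (1 − f)·s²/n with f = n/N = 836/2980 = 0.28053691.
Var(ȳ) = (1 − 0.28053691)·18900000/836 = 0.71946309·22607.656 = 16265.374.

16265.4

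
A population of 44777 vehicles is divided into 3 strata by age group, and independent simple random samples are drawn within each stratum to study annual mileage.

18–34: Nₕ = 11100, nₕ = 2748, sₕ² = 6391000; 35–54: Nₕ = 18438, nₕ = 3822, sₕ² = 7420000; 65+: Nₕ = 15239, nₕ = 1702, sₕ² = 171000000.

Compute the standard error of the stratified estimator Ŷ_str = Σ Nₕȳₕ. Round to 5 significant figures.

4.6330 × 10^6

Var(Ŷ_str) = Σₕ Nₕ²(1 − fₕ)sₕ²/nₕ.
18–34: 11100²·(1 − 2748/11100)·6391000/2748 = 2.1560834 × 10^11.
35–54: 18438²·(1 − 3822/18438)·7420000/3822 = 5.2318534 × 10^11.
65+: 15239²·(1 − 1702/15239)·171000000/1702 = 2.0725998 × 10^13.
Sum = 2.1464792 × 10^13.
SE = √(2.1464792 × 10^13) = 4.6330 × 10^6.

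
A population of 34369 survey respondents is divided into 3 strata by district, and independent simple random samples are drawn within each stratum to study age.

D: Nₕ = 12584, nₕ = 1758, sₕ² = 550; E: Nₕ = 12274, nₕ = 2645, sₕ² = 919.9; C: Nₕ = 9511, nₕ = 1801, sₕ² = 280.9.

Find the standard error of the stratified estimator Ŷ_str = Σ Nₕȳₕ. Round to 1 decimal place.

Var(Ŷ_str) = Σₕ Nₕ²(1 − fₕ)sₕ²/nₕ.
D: 12584²·(1 − 1758/12584)·550/1758 = 4.2621679 × 10^7.
E: 12274²·(1 − 2645/12274)·919.9/2645 = 4.1103826 × 10^7.
C: 9511²·(1 − 1801/9511)·280.9/1801 = 1.143717 × 10^7.
Sum = 9.5162675 × 10^7.
SE = √(9.5162675 × 10^7) = 9755.1.

9755.1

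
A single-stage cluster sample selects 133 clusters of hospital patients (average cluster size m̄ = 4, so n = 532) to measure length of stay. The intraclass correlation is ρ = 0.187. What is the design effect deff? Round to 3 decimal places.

1.561

deff = 1 + (4 − 1)·0.187 = 1 + 0.561 = 1.561.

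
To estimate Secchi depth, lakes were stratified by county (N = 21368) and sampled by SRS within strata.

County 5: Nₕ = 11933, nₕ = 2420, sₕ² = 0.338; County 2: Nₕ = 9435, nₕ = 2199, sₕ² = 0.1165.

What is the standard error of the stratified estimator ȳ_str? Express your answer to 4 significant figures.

Var(ȳ_str) = Σₕ Wₕ²(1 − fₕ)sₕ²/nₕ with Wₕ = Nₕ/N, N = 21368.
County 5: Wₕ = 0.55845189; term = 0.55845189²·(1 − 0.20279896)·0.338/2420 = 3.4724877 × 10^-5.
County 2: Wₕ = 0.44154811; term = 0.44154811²·(1 − 0.23306836)·0.1165/2199 = 7.9216091 × 10^-6.
Sum = 4.2646486 × 10^-5.
SE = √(4.2646486 × 10^-5) = 0.006530.

0.006530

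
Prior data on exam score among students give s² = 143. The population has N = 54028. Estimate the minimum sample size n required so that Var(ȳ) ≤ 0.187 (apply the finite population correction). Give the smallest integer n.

755

Without fpc, n₀ = s²/D = 143/0.187 = 764.7059.
With fpc, (1 − n/N)·s²/n ≤ D requires n ≥ n₀/(1 + n₀/N) = 764.7059/(1 + 764.7059/54028) = 754.0334.
Rounding up, n = 755.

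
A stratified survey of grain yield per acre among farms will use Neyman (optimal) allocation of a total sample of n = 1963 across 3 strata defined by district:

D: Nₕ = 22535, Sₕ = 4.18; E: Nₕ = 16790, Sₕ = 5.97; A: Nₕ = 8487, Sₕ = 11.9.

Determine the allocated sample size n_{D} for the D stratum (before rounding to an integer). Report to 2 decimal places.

625.90

Neyman allocation: nₕ = n·NₕSₕ / Σⱼ NⱼSⱼ.
Σ NⱼSⱼ = 22535·4.18 + 16790·5.97 + 8487·11.9 = 295427.9.
n_{D} = 1963·22535·4.18 / 295427.9 = 625.90.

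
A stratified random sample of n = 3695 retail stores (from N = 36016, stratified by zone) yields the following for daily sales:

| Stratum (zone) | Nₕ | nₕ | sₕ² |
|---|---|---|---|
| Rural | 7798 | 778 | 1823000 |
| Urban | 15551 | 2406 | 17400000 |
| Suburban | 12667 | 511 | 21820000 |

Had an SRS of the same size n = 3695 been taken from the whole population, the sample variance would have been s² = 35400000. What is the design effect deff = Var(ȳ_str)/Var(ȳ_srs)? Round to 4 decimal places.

Var(ȳ_str) = Σ Wₕ²(1−fₕ)sₕ²/nₕ with Wₕ = Nₕ/36016:
  Rural: (7798/36016)²·(1−778/7798)·1823000/778 = 98.886376
  Urban: (15551/36016)²·(1−2406/15551)·17400000/2406 = 1139.6765
  Suburban: (12667/36016)²·(1−511/12667)·21820000/511 = 5068.8256
  → Var(ȳ_str) = 6307.3885.
Var(ȳ_srs) = (1 − 3695/36016)·35400000/3695 = 8597.6177.
deff = 6307.3885 / 8597.6177 = 0.7336.

0.7336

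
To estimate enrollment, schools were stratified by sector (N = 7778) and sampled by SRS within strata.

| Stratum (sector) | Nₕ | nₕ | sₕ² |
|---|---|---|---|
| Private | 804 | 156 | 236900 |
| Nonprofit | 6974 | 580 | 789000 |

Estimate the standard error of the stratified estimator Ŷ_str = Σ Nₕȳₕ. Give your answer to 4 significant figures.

247900

Var(Ŷ_str) = Σₕ Nₕ²(1 − fₕ)sₕ²/nₕ.
Private: 804²·(1 − 156/804)·236900/156 = 7.9117311 × 10^8.
Nonprofit: 6974²·(1 − 580/6974)·789000/580 = 6.0660165 × 10^10.
Sum = 6.1451338 × 10^10.
SE = √(6.1451338 × 10^10) = 247900.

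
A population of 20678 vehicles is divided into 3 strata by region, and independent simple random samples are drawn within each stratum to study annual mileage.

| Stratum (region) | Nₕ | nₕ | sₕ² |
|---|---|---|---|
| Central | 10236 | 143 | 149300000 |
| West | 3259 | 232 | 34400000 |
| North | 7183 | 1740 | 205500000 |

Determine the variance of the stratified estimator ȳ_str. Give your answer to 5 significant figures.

266490

Var(ȳ_str) = Σₕ Wₕ²(1 − fₕ)sₕ²/nₕ with Wₕ = Nₕ/N, N = 20678.
Central: Wₕ = 0.49501886; term = 0.49501886²·(1 − 0.01397030)·149300000/143 = 252265.15.
West: Wₕ = 0.15760712; term = 0.15760712²·(1 − 0.07118748)·34400000/232 = 3420.9772.
North: Wₕ = 0.34737402; term = 0.34737402²·(1 − 0.24223862)·205500000/1740 = 10799.154.
Sum = 266485.28.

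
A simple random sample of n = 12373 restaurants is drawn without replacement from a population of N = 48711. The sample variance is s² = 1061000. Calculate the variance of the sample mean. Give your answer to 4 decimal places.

63.9697

Under SRS without replacement, Var(ȳ) = (1 − f)·s²/n with f = n/N = 12373/48711 = 0.25400833.
Var(ȳ) = (1 − 0.25400833)·1061000/12373 = 0.74599167·85.751233 = 63.969705.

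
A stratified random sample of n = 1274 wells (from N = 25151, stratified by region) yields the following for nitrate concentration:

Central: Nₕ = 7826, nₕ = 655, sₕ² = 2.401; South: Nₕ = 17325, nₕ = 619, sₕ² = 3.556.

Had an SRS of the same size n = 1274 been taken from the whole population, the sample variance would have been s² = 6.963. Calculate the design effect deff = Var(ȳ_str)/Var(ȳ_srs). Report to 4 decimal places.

Var(ȳ_str) = Σ Wₕ²(1−fₕ)sₕ²/nₕ with Wₕ = Nₕ/25151:
  Central: (7826/25151)²·(1−655/7826)·2.401/655 = 3.2520702 × 10^-4
  South: (17325/25151)²·(1−619/17325)·3.556/619 = 0.0026284899
  → Var(ȳ_str) = 0.0029536969.
Var(ȳ_srs) = (1 − 1274/25151)·6.963/1274 = 0.0051886153.
deff = 0.0029536969 / 0.0051886153 = 0.5693.

0.5693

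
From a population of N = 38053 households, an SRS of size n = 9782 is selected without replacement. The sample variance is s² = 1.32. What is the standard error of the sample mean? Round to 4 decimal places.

Under SRS without replacement, Var(ȳ) = (1 − f)·s²/n with f = n/N = 9782/38053 = 0.25706252.
Var(ȳ) = (1 − 0.25706252)·1.32/9782 = 0.74293748·1.3494173 × 10^-4 = 1.0025327 × 10^-4.
SE(ȳ) = √(1.0025327 × 10^-4) = 0.0100.

0.0100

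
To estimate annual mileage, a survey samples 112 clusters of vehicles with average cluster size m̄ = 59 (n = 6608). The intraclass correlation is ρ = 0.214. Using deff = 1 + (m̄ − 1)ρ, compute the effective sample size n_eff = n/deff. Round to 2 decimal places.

deff = 1 + (59 − 1)·0.214 = 1 + 12.412 = 13.412.
n_eff = 6608 / 13.412 = 492.69.

492.69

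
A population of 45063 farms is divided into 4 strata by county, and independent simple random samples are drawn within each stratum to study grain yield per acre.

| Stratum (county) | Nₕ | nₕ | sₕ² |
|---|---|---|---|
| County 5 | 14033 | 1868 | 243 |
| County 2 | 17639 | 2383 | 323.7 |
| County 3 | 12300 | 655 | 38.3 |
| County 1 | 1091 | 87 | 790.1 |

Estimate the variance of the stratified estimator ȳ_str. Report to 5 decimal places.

Var(ȳ_str) = Σₕ Wₕ²(1 − fₕ)sₕ²/nₕ with Wₕ = Nₕ/N, N = 45063.
County 5: Wₕ = 0.31140847; term = 0.31140847²·(1 − 0.13311480)·243/1868 = 0.010935832.
County 2: Wₕ = 0.39142978; term = 0.39142978²·(1 − 0.13509836)·323.7/2383 = 0.018000853.
County 3: Wₕ = 0.27295120; term = 0.27295120²·(1 − 0.05325203)·38.3/655 = 0.0041244104.
County 1: Wₕ = 0.02421055; term = 0.02421055²·(1 − 0.07974335)·790.1/87 = 0.0048987026.
Sum = 0.037959798.

0.03796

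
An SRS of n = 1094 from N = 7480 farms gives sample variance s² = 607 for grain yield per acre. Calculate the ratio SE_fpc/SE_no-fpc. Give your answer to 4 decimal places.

0.9240

f = n/N = 1094/7480 = 0.14625668.
SE_no-fpc = √(s²/n) = 0.74487892; SE_fpc = √((1−f)s²/n) = 0.68825495.
Ratio = √(1−f) = 0.92398231.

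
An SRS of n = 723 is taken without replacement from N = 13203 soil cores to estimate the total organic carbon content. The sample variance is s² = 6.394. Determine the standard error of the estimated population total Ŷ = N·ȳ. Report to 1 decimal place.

1207.1

Var(Ŷ) = N²·Var(ȳ) = N²·(1 − n/N)·s²/n.
f = 723/13203 = 0.05476028; Var(ȳ) = 0.94523972·6.394/723 = 0.0083594229.
Var(Ŷ) = 13203² · 0.0083594229 = 1.457208 × 10^6.
SE(Ŷ) = √(1.457208 × 10^6) = 1207.1.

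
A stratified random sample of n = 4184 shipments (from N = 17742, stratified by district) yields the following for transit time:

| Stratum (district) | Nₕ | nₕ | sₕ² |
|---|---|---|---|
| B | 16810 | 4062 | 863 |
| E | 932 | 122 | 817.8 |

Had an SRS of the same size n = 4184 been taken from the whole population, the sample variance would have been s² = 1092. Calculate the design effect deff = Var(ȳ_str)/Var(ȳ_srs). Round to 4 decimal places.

Var(ȳ_str) = Σ Wₕ²(1−fₕ)sₕ²/nₕ with Wₕ = Nₕ/17742:
  B: (16810/17742)²·(1−4062/16810)·863/4062 = 0.1446357
  E: (932/17742)²·(1−122/932)·817.8/122 = 0.016076187
  → Var(ȳ_str) = 0.16071189.
Var(ȳ_srs) = (1 − 4184/17742)·1092/4184 = 0.1994454.
deff = 0.16071189 / 0.1994454 = 0.8058.

0.8058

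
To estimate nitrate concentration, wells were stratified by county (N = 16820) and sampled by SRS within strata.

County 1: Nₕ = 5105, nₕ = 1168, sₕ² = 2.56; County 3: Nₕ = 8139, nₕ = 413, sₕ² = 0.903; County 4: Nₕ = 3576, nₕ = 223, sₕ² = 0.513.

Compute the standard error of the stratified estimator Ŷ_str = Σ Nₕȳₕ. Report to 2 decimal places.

457.30

Var(Ŷ_str) = Σₕ Nₕ²(1 − fₕ)sₕ²/nₕ.
County 1: 5105²·(1 − 1168/5105)·2.56/1168 = 44051.255.
County 3: 8139²·(1 − 413/8139)·0.903/413 = 137487.57.
County 4: 3576²·(1 − 223/3576)·0.513/223 = 27583.131.
Sum = 209121.96.
SE = √(209121.96) = 457.30.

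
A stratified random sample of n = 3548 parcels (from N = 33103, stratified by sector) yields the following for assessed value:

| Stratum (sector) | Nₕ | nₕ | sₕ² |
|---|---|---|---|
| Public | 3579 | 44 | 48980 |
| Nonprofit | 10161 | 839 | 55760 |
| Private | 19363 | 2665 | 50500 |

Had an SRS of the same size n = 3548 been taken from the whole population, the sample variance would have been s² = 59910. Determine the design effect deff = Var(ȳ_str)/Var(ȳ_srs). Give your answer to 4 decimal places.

Var(ȳ_str) = Σ Wₕ²(1−fₕ)sₕ²/nₕ with Wₕ = Nₕ/33103:
  Public: (3579/33103)²·(1−44/3579)·48980/44 = 12.852349
  Nonprofit: (10161/33103)²·(1−839/10161)·55760/839 = 5.7447568
  Private: (19363/33103)²·(1−2665/19363)·50500/2665 = 5.591091
  → Var(ȳ_str) = 24.188197.
Var(ȳ_srs) = (1 − 3548/33103)·59910/3548 = 15.075764.
deff = 24.188197 / 15.075764 = 1.6044.

1.6044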